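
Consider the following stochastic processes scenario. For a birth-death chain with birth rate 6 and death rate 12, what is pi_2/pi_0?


For birth-death process, pi_n/pi_0 = (lambda/mu)^n
= (6/12)^2
= 0.2500

0.2500


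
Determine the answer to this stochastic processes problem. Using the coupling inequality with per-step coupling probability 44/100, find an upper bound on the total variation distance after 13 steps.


TV distance bound <= (1-delta)^n
= (1 - 0.4400)^13
= 0.5600^13
= 5.3265e-04

5.3265e-04


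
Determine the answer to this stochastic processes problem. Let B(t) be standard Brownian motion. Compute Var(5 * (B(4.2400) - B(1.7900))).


Var(alpha*(B(t)-B(s))) = alpha^2 * (t-s)
= 5^2 * (4.2400 - 1.7900)
= 25 * 2.4500
= 61.2500

61.2500


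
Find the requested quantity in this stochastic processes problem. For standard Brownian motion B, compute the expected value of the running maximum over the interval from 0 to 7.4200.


E(max B(s)) = sqrt(2t/pi)
= sqrt(2*7.4200/pi)
= sqrt(4.7237)
= 2.1734

2.1734


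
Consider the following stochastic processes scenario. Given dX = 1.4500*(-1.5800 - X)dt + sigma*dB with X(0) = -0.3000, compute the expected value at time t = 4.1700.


E[X(t)] = mu + (X(0) - mu)*exp(-theta*t)
= -1.5800 + (-0.3000 - -1.5800)*exp(-1.4500*4.1700)
= -1.5800 + 1.2800 * 0.0024
= -1.5770

-1.5770


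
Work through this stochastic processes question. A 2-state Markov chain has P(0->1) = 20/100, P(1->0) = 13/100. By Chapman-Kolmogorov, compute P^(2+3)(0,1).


P^5 = P^2 * P^3
Computing via matrix multiplication of the transition matrix.
Entry (0,1) of P^5 = 0.5242

0.5242


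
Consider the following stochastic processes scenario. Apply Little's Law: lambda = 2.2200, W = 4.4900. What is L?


Little's Law: L = lambda * W
= 2.2200 * 4.4900
= 9.9678

9.9678


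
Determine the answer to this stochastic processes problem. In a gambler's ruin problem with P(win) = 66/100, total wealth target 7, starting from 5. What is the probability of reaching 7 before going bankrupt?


Gambler's ruin formula:
r = q/p = 0.3400/0.6600 = 0.5152
P(win) = (1 - r^i)/(1 - r^N)
= (1 - 0.5152^5)/(1 - 0.5152^7)
= 0.9731

0.9731


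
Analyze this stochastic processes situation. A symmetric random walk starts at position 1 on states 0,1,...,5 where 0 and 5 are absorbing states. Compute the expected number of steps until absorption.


For symmetric RW on 0,...,N with absorbing barriers, E(i) = i*(N-i)
E(1) = 1 * 4 = 4

4


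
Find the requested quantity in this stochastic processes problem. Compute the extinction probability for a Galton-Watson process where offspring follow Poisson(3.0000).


Since mu = 3.0000 > 1, extinction prob q < 1.
Solve s = exp(mu*(s-1)) iteratively.
q = 0.0595

0.0595


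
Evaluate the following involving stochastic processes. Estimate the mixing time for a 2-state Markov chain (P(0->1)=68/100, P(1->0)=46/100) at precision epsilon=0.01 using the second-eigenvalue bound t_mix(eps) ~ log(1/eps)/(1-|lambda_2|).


lambda_2 = |1 - p01 - p10| = |1 - 0.6800 - 0.4600| = 0.1400
t_mix ~ log(1/eps)/(1 - |lambda_2|)
= log(100)/(1 - 0.1400) = 4.6052/0.8600
= 5.3548

5.3548


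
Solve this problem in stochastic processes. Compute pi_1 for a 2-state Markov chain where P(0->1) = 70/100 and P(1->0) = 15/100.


Stationary distribution: pi_0 = p10/(p01+p10), pi_1 = p01/(p01+p10)
p01 = 0.7000, p10 = 0.1500
pi_1 = 0.8235

0.8235


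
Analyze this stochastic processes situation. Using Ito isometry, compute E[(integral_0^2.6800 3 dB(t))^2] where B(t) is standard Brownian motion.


By Ito isometry: E[(int f dB)^2] = int f^2 dt
= 3^2 * 2.6800
= 9 * 2.6800 = 24.1200

24.1200


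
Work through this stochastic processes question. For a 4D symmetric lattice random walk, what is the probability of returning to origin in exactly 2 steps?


P(return in 2 steps) = P(reverse first step) = 1/(2d)
= 1/8
= 0.1250

0.1250


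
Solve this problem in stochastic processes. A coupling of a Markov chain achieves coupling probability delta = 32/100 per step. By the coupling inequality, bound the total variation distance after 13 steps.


TV distance bound <= (1-delta)^n
= (1 - 0.3200)^13
= 0.6800^13
= 0.0066

0.0066


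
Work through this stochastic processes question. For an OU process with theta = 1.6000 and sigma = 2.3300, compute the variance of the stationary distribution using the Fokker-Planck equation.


Stationary variance = sigma^2 / (2*theta)
= 2.3300^2 / (2*1.6000)
= 5.4289 / 3.2000
= 1.6965

1.6965


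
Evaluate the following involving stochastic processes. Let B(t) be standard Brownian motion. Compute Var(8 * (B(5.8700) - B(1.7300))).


Var(alpha*(B(t)-B(s))) = alpha^2 * (t-s)
= 8^2 * (5.8700 - 1.7300)
= 64 * 4.1400
= 264.9600

264.9600


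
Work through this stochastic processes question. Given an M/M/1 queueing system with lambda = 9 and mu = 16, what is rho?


rho = lambda/mu
= 9/16
= 0.5625

0.5625


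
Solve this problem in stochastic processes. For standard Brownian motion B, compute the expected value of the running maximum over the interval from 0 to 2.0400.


E(max B(s)) = sqrt(2t/pi)
= sqrt(2*2.0400/pi)
= sqrt(1.2987)
= 1.1396

1.1396


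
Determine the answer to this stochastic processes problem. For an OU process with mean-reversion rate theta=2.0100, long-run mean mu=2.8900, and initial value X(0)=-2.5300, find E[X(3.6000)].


E[X(t)] = mu + (X(0) - mu)*exp(-theta*t)
= 2.8900 + (-2.5300 - 2.8900)*exp(-2.0100*3.6000)
= 2.8900 + -5.4200 * 7.2019e-04
= 2.8861

2.8861


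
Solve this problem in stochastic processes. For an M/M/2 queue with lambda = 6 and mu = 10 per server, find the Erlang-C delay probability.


a = lambda/mu = 0.6000
rho = a/c = 0.3000
Erlang-C formula applied:
C(c,a) = 0.1385

0.1385


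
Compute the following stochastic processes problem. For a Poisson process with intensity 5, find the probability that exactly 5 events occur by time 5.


P(N(t)=k) = (lambda*t)^k * exp(-lambda*t) / k!
lambda*t = 25
= 25^5 * exp(-25) / 5!
= 9765625 * 1.3888e-11 / 120
= 1.1302e-06

1.1302e-06


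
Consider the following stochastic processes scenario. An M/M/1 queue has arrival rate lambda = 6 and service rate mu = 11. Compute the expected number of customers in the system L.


rho = 6/11 = 0.5455
L = rho/(1-rho)
= 0.5455/0.4545
= 1.2000

1.2000


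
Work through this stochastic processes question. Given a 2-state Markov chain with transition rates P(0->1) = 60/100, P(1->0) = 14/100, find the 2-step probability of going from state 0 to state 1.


Computing P^2 by matrix multiplication.
P = [[0.4000, 0.6000], [0.1400, 0.8600]]
After raising P to the power 2:
P^2(0,1) = 0.7560

0.7560


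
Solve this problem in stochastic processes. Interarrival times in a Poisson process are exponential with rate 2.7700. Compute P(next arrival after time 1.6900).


P(X > t) = exp(-lambda * t)
= exp(-2.7700 * 1.6900)
= exp(-4.6813) = 0.0093

0.0093


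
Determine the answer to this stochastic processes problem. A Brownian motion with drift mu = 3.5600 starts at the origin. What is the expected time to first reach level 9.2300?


Expected first passage time = a/mu
= 9.2300/3.5600
= 2.5927

2.5927


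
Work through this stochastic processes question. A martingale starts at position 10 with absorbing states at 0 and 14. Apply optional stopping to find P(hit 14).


By optional stopping theorem: E(M at tau) = M(0) = 10
P(hit 14)*14 + P(hit 0)*0 = 10
P(hit 14) = (10 - 0)/(14 - 0) = 5/7 = 0.7143

0.7143


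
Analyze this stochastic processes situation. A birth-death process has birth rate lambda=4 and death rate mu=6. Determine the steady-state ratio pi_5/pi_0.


For birth-death process, pi_n/pi_0 = (lambda/mu)^n
= (4/6)^5
= 0.1317

0.1317


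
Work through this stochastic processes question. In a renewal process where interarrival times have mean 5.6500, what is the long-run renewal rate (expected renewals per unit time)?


Long-run renewal rate = 1/E(X)
= 1/5.6500
= 0.1770

0.1770


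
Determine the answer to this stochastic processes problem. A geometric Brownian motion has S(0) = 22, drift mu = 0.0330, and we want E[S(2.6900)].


E[S(t)] = S(0) * exp(mu * t)
= 22 * exp(0.0330 * 2.6900)
= 22 * 1.0928
= 24.0422

24.0422


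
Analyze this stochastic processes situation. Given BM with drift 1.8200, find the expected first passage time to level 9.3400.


Expected first passage time = a/mu
= 9.3400/1.8200
= 5.1319

5.1319


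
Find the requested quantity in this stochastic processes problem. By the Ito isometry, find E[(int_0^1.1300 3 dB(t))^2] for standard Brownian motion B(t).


By Ito isometry: E[(int f dB)^2] = int f^2 dt
= 3^2 * 1.1300
= 9 * 1.1300 = 10.1700

10.1700


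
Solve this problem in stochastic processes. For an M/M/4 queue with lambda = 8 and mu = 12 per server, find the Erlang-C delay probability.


a = lambda/mu = 0.6667
rho = a/c = 0.1667
Erlang-C formula applied:
C(c,a) = 0.0051

0.0051


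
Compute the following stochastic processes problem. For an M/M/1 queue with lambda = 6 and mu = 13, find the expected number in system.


rho = 6/13 = 0.4615
L = rho/(1-rho)
= 0.4615/0.5385
= 0.8571

0.8571


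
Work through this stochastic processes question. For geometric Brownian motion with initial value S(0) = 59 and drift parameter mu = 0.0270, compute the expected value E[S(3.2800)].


E[S(t)] = S(0) * exp(mu * t)
= 59 * exp(0.0270 * 3.2800)
= 59 * 1.0926
= 64.4634

64.4634


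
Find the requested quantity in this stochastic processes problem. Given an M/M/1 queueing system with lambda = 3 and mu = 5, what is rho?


rho = lambda/mu
= 3/5
= 0.6000

0.6000


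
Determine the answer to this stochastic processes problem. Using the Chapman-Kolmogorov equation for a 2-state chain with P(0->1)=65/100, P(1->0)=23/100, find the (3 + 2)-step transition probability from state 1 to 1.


P^5 = P^3 * P^2
Computing via matrix multiplication of the transition matrix.
Entry (1,1) of P^5 = 0.7386

0.7386


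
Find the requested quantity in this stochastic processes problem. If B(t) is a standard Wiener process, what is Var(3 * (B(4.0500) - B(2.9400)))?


Var(alpha*(B(t)-B(s))) = alpha^2 * (t-s)
= 3^2 * (4.0500 - 2.9400)
= 9 * 1.1100
= 9.9900

9.9900


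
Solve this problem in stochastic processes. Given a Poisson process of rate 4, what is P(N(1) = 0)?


P(N(t)=k) = (lambda*t)^k * exp(-lambda*t) / k!
lambda*t = 4
= 4^0 * exp(-4) / 0!
= 1 * 0.0183 / 1
= 0.0183

0.0183


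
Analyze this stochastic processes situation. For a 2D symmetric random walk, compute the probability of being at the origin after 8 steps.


P = C(8,4)^2 / 4^8
= 70^2 / 65536
= 4900 / 65536
= 0.0748

0.0748


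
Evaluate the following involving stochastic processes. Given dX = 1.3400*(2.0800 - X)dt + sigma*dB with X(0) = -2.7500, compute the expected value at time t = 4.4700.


E[X(t)] = mu + (X(0) - mu)*exp(-theta*t)
= 2.0800 + (-2.7500 - 2.0800)*exp(-1.3400*4.4700)
= 2.0800 + -4.8300 * 0.0025
= 2.0679

2.0679


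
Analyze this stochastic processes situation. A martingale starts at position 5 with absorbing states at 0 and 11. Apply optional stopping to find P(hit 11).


By optional stopping theorem: E(M at tau) = M(0) = 5
P(hit 11)*11 + P(hit 0)*0 = 5
P(hit 11) = (5 - 0)/(11 - 0) = 5/11 = 0.4545

0.4545


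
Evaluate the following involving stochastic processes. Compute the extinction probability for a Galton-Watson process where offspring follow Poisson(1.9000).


Since mu = 1.9000 > 1, extinction prob q < 1.
Solve s = exp(mu*(s-1)) iteratively.
q = 0.2328

0.2328


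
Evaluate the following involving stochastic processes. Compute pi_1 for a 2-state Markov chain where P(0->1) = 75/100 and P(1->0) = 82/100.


Stationary distribution: pi_0 = p10/(p01+p10), pi_1 = p01/(p01+p10)
p01 = 0.7500, p10 = 0.8200
pi_1 = 0.4777

0.4777


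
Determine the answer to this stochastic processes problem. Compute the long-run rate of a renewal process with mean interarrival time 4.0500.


Long-run renewal rate = 1/E(X)
= 1/4.0500
= 0.2469

0.2469


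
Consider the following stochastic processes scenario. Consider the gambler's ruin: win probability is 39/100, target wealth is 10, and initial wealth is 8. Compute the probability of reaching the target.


Gambler's ruin formula:
r = q/p = 0.6100/0.3900 = 1.5641
P(win) = (1 - r^i)/(1 - r^N)
= (1 - 1.5641^8)/(1 - 1.5641^10)
= 0.4019

0.4019


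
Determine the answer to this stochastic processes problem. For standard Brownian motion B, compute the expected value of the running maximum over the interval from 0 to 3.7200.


E(max B(s)) = sqrt(2t/pi)
= sqrt(2*3.7200/pi)
= sqrt(2.3682)
= 1.5389

1.5389


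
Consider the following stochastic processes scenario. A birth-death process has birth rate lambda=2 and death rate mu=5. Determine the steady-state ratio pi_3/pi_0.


For birth-death process, pi_n/pi_0 = (lambda/mu)^n
= (2/5)^3
= 0.0640

0.0640


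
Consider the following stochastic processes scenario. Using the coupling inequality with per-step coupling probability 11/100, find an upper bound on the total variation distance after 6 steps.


TV distance bound <= (1-delta)^n
= (1 - 0.1100)^6
= 0.8900^6
= 0.4970

0.4970


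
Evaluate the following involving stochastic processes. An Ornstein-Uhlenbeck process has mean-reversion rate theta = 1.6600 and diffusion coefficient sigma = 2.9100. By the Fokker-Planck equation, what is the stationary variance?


Stationary variance = sigma^2 / (2*theta)
= 2.9100^2 / (2*1.6600)
= 8.4681 / 3.3200
= 2.5506

2.5506


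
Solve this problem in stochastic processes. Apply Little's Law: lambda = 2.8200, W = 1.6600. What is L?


Little's Law: L = lambda * W
= 2.8200 * 1.6600
= 4.6812

4.6812


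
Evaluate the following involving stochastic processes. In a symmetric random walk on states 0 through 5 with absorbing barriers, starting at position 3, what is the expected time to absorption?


For symmetric RW on 0,...,N with absorbing barriers, E(i) = i*(N-i)
E(3) = 3 * 2 = 6

6


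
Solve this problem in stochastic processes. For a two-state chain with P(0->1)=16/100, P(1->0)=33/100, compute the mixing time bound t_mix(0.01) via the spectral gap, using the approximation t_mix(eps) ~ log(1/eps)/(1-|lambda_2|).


lambda_2 = |1 - p01 - p10| = |1 - 0.1600 - 0.3300| = 0.5100
t_mix ~ log(1/eps)/(1 - |lambda_2|)
= log(100)/(1 - 0.5100) = 4.6052/0.4900
= 9.3983

9.3983


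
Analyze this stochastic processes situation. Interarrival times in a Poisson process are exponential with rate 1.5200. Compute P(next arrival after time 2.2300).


P(X > t) = exp(-lambda * t)
= exp(-1.5200 * 2.2300)
= exp(-3.3896) = 0.0337

0.0337


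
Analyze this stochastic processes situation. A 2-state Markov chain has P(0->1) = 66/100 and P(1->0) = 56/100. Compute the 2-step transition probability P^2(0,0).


Computing P^2 by matrix multiplication.
P = [[0.3400, 0.6600], [0.5600, 0.4400]]
After raising P to the power 2:
P^2(0,0) = 0.4852

0.4852


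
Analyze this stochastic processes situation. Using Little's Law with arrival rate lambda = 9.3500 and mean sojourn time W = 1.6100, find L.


Little's Law: L = lambda * W
= 9.3500 * 1.6100
= 15.0535

15.0535


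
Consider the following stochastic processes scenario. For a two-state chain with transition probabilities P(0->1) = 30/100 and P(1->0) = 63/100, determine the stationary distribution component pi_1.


Stationary distribution: pi_0 = p10/(p01+p10), pi_1 = p01/(p01+p10)
p01 = 0.3000, p10 = 0.6300
pi_1 = 0.3226

0.3226


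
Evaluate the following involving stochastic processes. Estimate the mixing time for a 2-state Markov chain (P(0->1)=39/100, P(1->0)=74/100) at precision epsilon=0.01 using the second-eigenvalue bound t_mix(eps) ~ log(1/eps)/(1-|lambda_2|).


lambda_2 = |1 - p01 - p10| = |1 - 0.3900 - 0.7400| = 0.1300
t_mix ~ log(1/eps)/(1 - |lambda_2|)
= log(100)/(1 - 0.1300) = 4.6052/0.8700
= 5.2933

5.2933


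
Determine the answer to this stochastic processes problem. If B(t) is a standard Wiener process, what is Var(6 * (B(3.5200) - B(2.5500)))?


Var(alpha*(B(t)-B(s))) = alpha^2 * (t-s)
= 6^2 * (3.5200 - 2.5500)
= 36 * 0.9700
= 34.9200

34.9200


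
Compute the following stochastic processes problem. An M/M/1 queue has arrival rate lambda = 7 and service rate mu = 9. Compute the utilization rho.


rho = lambda/mu
= 7/9
= 0.7778

0.7778


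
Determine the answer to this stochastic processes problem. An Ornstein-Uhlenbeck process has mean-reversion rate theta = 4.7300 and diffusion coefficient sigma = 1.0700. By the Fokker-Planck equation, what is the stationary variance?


Stationary variance = sigma^2 / (2*theta)
= 1.0700^2 / (2*4.7300)
= 1.1449 / 9.4600
= 0.1210

0.1210


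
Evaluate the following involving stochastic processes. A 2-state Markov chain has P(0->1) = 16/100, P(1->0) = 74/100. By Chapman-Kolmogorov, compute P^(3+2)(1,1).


P^5 = P^3 * P^2
Computing via matrix multiplication of the transition matrix.
Entry (1,1) of P^5 = 0.1778

0.1778


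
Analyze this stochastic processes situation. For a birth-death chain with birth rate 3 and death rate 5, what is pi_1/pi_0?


For birth-death process, pi_n/pi_0 = (lambda/mu)^n
= (3/5)^1
= 0.6000

0.6000


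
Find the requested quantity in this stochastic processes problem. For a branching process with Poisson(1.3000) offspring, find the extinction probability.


Since mu = 1.3000 > 1, extinction prob q < 1.
Solve s = exp(mu*(s-1)) iteratively.
q = 0.5770

0.5770


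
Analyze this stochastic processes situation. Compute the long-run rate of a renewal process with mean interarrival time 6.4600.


Long-run renewal rate = 1/E(X)
= 1/6.4600
= 0.1548

0.1548


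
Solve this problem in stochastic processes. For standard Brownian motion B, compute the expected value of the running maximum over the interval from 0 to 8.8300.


E(max B(s)) = sqrt(2t/pi)
= sqrt(2*8.8300/pi)
= sqrt(5.6214)
= 2.3709

2.3709


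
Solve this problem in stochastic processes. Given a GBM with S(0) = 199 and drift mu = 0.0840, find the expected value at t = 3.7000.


E[S(t)] = S(0) * exp(mu * t)
= 199 * exp(0.0840 * 3.7000)
= 199 * 1.3645
= 271.5387

271.5387


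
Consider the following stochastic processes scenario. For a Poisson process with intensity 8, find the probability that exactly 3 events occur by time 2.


P(N(t)=k) = (lambda*t)^k * exp(-lambda*t) / k!
lambda*t = 16
= 16^3 * exp(-16) / 3!
= 4096 * 1.1254e-07 / 6
= 7.6824e-05

7.6824e-05


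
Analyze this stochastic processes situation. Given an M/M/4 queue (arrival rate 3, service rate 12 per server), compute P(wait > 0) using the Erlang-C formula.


a = lambda/mu = 0.2500
rho = a/c = 0.0625
Erlang-C formula applied:
C(c,a) = 1.3521e-04

1.3521e-04


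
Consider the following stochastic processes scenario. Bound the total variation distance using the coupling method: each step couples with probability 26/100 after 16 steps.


TV distance bound <= (1-delta)^n
= (1 - 0.2600)^16
= 0.7400^16
= 0.0081

0.0081


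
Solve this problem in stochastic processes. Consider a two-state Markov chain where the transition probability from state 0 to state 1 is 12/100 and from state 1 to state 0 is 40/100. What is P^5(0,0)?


Computing P^5 by matrix multiplication.
P = [[0.8800, 0.1200], [0.4000, 0.6000]]
After raising P to the power 5:
P^5(0,0) = 0.7751

0.7751


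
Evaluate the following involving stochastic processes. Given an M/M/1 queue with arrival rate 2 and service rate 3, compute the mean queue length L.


rho = 2/3 = 0.6667
L = rho/(1-rho)
= 0.6667/0.3333
= 2.0000

2.0000


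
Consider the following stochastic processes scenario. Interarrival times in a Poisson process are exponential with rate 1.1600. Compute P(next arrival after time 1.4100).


P(X > t) = exp(-lambda * t)
= exp(-1.1600 * 1.4100)
= exp(-1.6356) = 0.1948

0.1948


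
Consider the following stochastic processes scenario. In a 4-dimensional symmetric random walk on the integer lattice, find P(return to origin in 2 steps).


P(return in 2 steps) = P(reverse first step) = 1/(2d)
= 1/8
= 0.1250

0.1250


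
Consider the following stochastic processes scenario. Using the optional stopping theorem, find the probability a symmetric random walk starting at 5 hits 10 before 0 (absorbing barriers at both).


By optional stopping theorem: E(M at tau) = M(0) = 5
P(hit 10)*10 + P(hit 0)*0 = 5
P(hit 10) = (5 - 0)/(10 - 0) = 1/2 = 0.5000

0.5000


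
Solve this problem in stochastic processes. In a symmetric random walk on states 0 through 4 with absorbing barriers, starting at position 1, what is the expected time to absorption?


For symmetric RW on 0,...,N with absorbing barriers, E(i) = i*(N-i)
E(1) = 1 * 3 = 3

3


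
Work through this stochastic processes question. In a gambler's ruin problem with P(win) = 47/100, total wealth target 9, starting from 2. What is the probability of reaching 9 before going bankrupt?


Gambler's ruin formula:
r = q/p = 0.5300/0.4700 = 1.1277
P(win) = (1 - r^i)/(1 - r^N)
= (1 - 1.1277^2)/(1 - 1.1277^9)
= 0.1394

0.1394


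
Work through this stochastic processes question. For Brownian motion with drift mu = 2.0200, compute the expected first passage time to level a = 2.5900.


Expected first passage time = a/mu
= 2.5900/2.0200
= 1.2822

1.2822


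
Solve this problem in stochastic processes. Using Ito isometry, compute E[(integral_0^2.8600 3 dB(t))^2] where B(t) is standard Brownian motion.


By Ito isometry: E[(int f dB)^2] = int f^2 dt
= 3^2 * 2.8600
= 9 * 2.8600 = 25.7400

25.7400


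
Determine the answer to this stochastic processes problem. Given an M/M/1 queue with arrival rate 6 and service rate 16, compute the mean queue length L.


rho = 6/16 = 0.3750
L = rho/(1-rho)
= 0.3750/0.6250
= 0.6000

0.6000


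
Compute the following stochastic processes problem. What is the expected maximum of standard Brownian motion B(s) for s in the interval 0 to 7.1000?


E(max B(s)) = sqrt(2t/pi)
= sqrt(2*7.1000/pi)
= sqrt(4.5200)
= 2.1260

2.1260


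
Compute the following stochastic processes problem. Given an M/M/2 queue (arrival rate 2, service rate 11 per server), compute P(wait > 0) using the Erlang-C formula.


a = lambda/mu = 0.1818
rho = a/c = 0.0909
Erlang-C formula applied:
C(c,a) = 0.0152

0.0152


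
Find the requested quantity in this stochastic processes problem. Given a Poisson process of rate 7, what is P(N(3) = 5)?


P(N(t)=k) = (lambda*t)^k * exp(-lambda*t) / k!
lambda*t = 21
= 21^5 * exp(-21) / 5!
= 4084101 * 7.5826e-10 / 120
= 2.5807e-05

2.5807e-05


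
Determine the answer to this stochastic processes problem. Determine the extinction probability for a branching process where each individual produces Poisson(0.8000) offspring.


Since mu = 0.8000 <= 1, extinction probability = 1.

1.0000


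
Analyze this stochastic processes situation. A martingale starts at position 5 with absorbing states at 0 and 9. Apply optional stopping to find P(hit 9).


By optional stopping theorem: E(M at tau) = M(0) = 5
P(hit 9)*9 + P(hit 0)*0 = 5
P(hit 9) = (5 - 0)/(9 - 0) = 5/9 = 0.5556

0.5556


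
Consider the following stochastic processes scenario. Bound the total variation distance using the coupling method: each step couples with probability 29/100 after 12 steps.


TV distance bound <= (1-delta)^n
= (1 - 0.2900)^12
= 0.7100^12
= 0.0164

0.0164


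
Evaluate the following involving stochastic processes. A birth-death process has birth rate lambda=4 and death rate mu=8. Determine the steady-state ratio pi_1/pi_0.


For birth-death process, pi_n/pi_0 = (lambda/mu)^n
= (4/8)^1
= 0.5000

0.5000


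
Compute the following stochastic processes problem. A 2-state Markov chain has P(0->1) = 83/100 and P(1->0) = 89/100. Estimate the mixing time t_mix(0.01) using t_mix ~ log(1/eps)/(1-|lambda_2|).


lambda_2 = |1 - p01 - p10| = |1 - 0.8300 - 0.8900| = 0.7200
t_mix ~ log(1/eps)/(1 - |lambda_2|)
= log(100)/(1 - 0.7200) = 4.6052/0.2800
= 16.4470

16.4470


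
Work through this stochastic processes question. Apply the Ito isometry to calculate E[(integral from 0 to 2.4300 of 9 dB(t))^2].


By Ito isometry: E[(int f dB)^2] = int f^2 dt
= 9^2 * 2.4300
= 81 * 2.4300 = 196.8300

196.8300


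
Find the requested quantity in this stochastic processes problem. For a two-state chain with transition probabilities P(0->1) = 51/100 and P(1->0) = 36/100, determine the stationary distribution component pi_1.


Stationary distribution: pi_0 = p10/(p01+p10), pi_1 = p01/(p01+p10)
p01 = 0.5100, p10 = 0.3600
pi_1 = 0.5862

0.5862


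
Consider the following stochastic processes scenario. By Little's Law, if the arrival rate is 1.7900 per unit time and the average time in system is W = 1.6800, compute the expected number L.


Little's Law: L = lambda * W
= 1.7900 * 1.6800
= 3.0072

3.0072


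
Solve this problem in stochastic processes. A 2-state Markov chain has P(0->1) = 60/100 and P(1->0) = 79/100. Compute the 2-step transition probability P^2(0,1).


Computing P^2 by matrix multiplication.
P = [[0.4000, 0.6000], [0.7900, 0.2100]]
After raising P to the power 2:
P^2(0,1) = 0.3660

0.3660


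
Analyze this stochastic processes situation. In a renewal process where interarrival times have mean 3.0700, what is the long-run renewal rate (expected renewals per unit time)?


Long-run renewal rate = 1/E(X)
= 1/3.0700
= 0.3257

0.3257


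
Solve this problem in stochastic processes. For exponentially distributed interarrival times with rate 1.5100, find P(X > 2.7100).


P(X > t) = exp(-lambda * t)
= exp(-1.5100 * 2.7100)
= exp(-4.0921) = 0.0167

0.0167


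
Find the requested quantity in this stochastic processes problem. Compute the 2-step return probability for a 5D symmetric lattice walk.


P(return in 2 steps) = P(reverse first step) = 1/(2d)
= 1/10
= 0.1000

0.1000


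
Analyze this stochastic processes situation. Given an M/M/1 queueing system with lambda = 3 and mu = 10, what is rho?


rho = lambda/mu
= 3/10
= 0.3000

0.3000


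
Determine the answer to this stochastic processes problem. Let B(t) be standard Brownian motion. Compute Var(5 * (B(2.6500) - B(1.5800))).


Var(alpha*(B(t)-B(s))) = alpha^2 * (t-s)
= 5^2 * (2.6500 - 1.5800)
= 25 * 1.0700
= 26.7500

26.7500


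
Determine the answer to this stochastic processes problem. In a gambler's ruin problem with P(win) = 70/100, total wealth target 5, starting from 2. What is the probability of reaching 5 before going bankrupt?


Gambler's ruin formula:
r = q/p = 0.3000/0.7000 = 0.4286
P(win) = (1 - r^i)/(1 - r^N)
= (1 - 0.4286^2)/(1 - 0.4286^5)
= 0.8283

0.8283


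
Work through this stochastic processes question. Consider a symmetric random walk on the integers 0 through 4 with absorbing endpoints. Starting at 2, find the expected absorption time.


For symmetric RW on 0,...,N with absorbing barriers, E(i) = i*(N-i)
E(2) = 2 * 2 = 4

4


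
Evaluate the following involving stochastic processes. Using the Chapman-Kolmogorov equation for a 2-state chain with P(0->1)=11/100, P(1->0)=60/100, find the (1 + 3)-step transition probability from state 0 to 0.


P^4 = P^1 * P^3
Computing via matrix multiplication of the transition matrix.
Entry (0,0) of P^4 = 0.8462

0.8462


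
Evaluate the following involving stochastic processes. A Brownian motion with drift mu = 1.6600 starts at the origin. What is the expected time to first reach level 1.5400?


Expected first passage time = a/mu
= 1.5400/1.6600
= 0.9277

0.9277


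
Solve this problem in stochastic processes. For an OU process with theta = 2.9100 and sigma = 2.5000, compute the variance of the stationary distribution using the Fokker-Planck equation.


Stationary variance = sigma^2 / (2*theta)
= 2.5000^2 / (2*2.9100)
= 6.2500 / 5.8200
= 1.0739

1.0739


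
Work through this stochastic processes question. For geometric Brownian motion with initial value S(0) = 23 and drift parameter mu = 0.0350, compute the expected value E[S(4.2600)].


E[S(t)] = S(0) * exp(mu * t)
= 23 * exp(0.0350 * 4.2600)
= 23 * 1.1608
= 26.6981

26.6981


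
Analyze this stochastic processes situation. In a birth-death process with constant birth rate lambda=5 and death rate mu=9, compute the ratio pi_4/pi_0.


For birth-death process, pi_n/pi_0 = (lambda/mu)^n
= (5/9)^4
= 0.0953

0.0953


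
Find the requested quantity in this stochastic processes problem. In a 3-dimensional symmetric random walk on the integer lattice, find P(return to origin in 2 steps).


P(return in 2 steps) = P(reverse first step) = 1/(2d)
= 1/6
= 0.1667

0.1667


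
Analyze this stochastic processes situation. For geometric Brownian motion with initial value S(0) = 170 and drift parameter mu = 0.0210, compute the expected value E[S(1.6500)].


E[S(t)] = S(0) * exp(mu * t)
= 170 * exp(0.0210 * 1.6500)
= 170 * 1.0353
= 175.9937

175.9937


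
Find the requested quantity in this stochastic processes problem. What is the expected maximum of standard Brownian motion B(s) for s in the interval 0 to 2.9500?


E(max B(s)) = sqrt(2t/pi)
= sqrt(2*2.9500/pi)
= sqrt(1.8780)
= 1.3704

1.3704


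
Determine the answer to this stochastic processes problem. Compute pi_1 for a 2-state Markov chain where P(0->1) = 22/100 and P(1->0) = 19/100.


Stationary distribution: pi_0 = p10/(p01+p10), pi_1 = p01/(p01+p10)
p01 = 0.2200, p10 = 0.1900
pi_1 = 0.5366

0.5366


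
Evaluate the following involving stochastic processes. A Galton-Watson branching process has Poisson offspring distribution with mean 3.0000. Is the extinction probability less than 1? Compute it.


Since mu = 3.0000 > 1, extinction prob q < 1.
Solve s = exp(mu*(s-1)) iteratively.
q = 0.0595

0.0595


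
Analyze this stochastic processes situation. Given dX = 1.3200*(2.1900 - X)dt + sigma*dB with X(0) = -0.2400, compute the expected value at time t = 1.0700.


E[X(t)] = mu + (X(0) - mu)*exp(-theta*t)
= 2.1900 + (-0.2400 - 2.1900)*exp(-1.3200*1.0700)
= 2.1900 + -2.4300 * 0.2436
= 1.5982

1.5982


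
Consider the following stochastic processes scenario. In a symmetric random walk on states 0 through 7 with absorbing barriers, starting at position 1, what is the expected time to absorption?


For symmetric RW on 0,...,N with absorbing barriers, E(i) = i*(N-i)
E(1) = 1 * 6 = 6

6


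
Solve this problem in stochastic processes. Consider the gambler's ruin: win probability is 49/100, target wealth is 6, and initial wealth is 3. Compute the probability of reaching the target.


Gambler's ruin formula:
r = q/p = 0.5100/0.4900 = 1.0408
P(win) = (1 - r^i)/(1 - r^N)
= (1 - 1.0408^3)/(1 - 1.0408^6)
= 0.4700

0.4700


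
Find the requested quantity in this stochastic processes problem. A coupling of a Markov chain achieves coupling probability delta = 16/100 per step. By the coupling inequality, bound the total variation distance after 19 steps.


TV distance bound <= (1-delta)^n
= (1 - 0.1600)^19
= 0.8400^19
= 0.0364

0.0364


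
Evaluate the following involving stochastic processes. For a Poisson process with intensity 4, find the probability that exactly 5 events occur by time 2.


P(N(t)=k) = (lambda*t)^k * exp(-lambda*t) / k!
lambda*t = 8
= 8^5 * exp(-8) / 5!
= 32768 * 3.3546e-04 / 120
= 0.0916

0.0916


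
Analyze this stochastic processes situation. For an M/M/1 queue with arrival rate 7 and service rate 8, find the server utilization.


rho = lambda/mu
= 7/8
= 0.8750

0.8750


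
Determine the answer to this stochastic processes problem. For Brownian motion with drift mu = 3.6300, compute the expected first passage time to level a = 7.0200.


Expected first passage time = a/mu
= 7.0200/3.6300
= 1.9339

1.9339


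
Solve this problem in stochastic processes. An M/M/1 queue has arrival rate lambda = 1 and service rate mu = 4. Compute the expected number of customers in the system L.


rho = 1/4 = 0.2500
L = rho/(1-rho)
= 0.2500/0.7500
= 0.3333

0.3333


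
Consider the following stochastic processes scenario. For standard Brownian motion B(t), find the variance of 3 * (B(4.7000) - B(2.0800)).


Var(alpha*(B(t)-B(s))) = alpha^2 * (t-s)
= 3^2 * (4.7000 - 2.0800)
= 9 * 2.6200
= 23.5800

23.5800


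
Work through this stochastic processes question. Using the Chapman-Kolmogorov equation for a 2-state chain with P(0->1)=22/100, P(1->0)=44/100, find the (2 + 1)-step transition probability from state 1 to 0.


P^3 = P^2 * P^1
Computing via matrix multiplication of the transition matrix.
Entry (1,0) of P^3 = 0.6405

0.6405


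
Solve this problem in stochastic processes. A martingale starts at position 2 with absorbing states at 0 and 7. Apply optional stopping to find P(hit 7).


By optional stopping theorem: E(M at tau) = M(0) = 2
P(hit 7)*7 + P(hit 0)*0 = 2
P(hit 7) = (2 - 0)/(7 - 0) = 2/7 = 0.2857

0.2857


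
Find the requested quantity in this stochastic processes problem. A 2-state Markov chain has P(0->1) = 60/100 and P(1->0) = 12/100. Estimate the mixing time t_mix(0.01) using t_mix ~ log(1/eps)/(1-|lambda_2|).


lambda_2 = |1 - p01 - p10| = |1 - 0.6000 - 0.1200| = 0.2800
t_mix ~ log(1/eps)/(1 - |lambda_2|)
= log(100)/(1 - 0.2800) = 4.6052/0.7200
= 6.3961

6.3961


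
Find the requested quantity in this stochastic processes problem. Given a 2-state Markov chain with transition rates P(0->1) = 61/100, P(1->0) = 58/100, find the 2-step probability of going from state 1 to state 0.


Computing P^2 by matrix multiplication.
P = [[0.3900, 0.6100], [0.5800, 0.4200]]
After raising P to the power 2:
P^2(1,0) = 0.4698

0.4698


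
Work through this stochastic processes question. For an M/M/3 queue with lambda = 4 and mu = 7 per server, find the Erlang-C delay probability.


a = lambda/mu = 0.5714
rho = a/c = 0.1905
Erlang-C formula applied:
C(c,a) = 0.0217

0.0217


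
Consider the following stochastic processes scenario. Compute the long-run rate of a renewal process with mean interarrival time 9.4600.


Long-run renewal rate = 1/E(X)
= 1/9.4600
= 0.1057

0.1057


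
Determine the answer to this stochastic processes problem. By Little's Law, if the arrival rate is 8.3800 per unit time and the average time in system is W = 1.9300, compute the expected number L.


Little's Law: L = lambda * W
= 8.3800 * 1.9300
= 16.1734

16.1734


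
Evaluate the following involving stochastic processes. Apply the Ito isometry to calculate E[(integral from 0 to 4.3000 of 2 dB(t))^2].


By Ito isometry: E[(int f dB)^2] = int f^2 dt
= 2^2 * 4.3000
= 4 * 4.3000 = 17.2000

17.2000


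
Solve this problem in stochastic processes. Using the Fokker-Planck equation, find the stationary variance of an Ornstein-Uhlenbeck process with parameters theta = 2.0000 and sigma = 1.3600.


Stationary variance = sigma^2 / (2*theta)
= 1.3600^2 / (2*2.0000)
= 1.8496 / 4.0000
= 0.4624

0.4624


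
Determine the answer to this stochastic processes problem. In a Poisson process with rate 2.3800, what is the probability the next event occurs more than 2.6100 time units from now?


P(X > t) = exp(-lambda * t)
= exp(-2.3800 * 2.6100)
= exp(-6.2118) = 0.0020

0.0020


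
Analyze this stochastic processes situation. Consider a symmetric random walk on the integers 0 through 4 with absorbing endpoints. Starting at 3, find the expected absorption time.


For symmetric RW on 0,...,N with absorbing barriers, E(i) = i*(N-i)
E(3) = 3 * 1 = 3

3


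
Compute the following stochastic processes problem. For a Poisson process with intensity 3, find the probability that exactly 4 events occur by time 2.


P(N(t)=k) = (lambda*t)^k * exp(-lambda*t) / k!
lambda*t = 6
= 6^4 * exp(-6) / 4!
= 1296 * 0.0025 / 24
= 0.1339

0.1339


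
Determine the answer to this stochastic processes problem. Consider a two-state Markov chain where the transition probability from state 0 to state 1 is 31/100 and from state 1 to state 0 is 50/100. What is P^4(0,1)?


Computing P^4 by matrix multiplication.
P = [[0.6900, 0.3100], [0.5000, 0.5000]]
After raising P to the power 4:
P^4(0,1) = 0.3822

0.3822


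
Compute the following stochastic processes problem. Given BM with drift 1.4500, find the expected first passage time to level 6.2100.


Expected first passage time = a/mu
= 6.2100/1.4500
= 4.2828

4.2828


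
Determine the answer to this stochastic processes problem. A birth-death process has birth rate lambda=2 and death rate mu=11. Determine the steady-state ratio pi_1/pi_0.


For birth-death process, pi_n/pi_0 = (lambda/mu)^n
= (2/11)^1
= 0.1818

0.1818


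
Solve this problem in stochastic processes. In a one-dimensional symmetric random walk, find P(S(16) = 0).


P(S(16) = 0) = C(16,8) / 4^8
= 12870 / 65536
= 0.1964

0.1964


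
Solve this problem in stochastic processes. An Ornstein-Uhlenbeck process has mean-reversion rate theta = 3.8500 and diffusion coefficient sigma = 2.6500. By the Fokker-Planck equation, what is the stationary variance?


Stationary variance = sigma^2 / (2*theta)
= 2.6500^2 / (2*3.8500)
= 7.0225 / 7.7000
= 0.9120

0.9120


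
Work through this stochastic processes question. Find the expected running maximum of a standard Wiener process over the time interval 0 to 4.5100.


E(max B(s)) = sqrt(2t/pi)
= sqrt(2*4.5100/pi)
= sqrt(2.8712)
= 1.6944

1.6944


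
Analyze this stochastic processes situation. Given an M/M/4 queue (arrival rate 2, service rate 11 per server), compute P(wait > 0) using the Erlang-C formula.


a = lambda/mu = 0.1818
rho = a/c = 0.0455
Erlang-C formula applied:
C(c,a) = 3.9772e-05

3.9772e-05


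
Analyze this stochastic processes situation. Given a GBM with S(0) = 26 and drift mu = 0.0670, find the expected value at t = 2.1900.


E[S(t)] = S(0) * exp(mu * t)
= 26 * exp(0.0670 * 2.1900)
= 26 * 1.1580
= 30.1091

30.1091


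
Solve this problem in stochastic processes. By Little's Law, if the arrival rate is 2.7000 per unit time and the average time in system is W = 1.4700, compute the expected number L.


Little's Law: L = lambda * W
= 2.7000 * 1.4700
= 3.9690

3.9690


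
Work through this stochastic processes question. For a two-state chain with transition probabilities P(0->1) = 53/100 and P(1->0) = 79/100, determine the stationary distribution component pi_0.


Stationary distribution: pi_0 = p10/(p01+p10), pi_1 = p01/(p01+p10)
p01 = 0.5300, p10 = 0.7900
pi_0 = 0.5985

0.5985


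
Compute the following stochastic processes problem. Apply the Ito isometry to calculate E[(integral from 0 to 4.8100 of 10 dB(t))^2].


By Ito isometry: E[(int f dB)^2] = int f^2 dt
= 10^2 * 4.8100
= 100 * 4.8100 = 481.0000

481.0000


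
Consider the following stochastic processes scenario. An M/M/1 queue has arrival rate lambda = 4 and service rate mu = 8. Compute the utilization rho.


rho = lambda/mu
= 4/8
= 0.5000

0.5000


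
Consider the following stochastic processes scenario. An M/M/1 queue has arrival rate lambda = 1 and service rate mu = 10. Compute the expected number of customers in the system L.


rho = 1/10 = 0.1000
L = rho/(1-rho)
= 0.1000/0.9000
= 0.1111

0.1111


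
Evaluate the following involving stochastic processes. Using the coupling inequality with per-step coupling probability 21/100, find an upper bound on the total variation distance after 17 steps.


TV distance bound <= (1-delta)^n
= (1 - 0.2100)^17
= 0.7900^17
= 0.0182

0.0182


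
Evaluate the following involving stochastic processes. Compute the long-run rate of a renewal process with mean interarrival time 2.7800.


Long-run renewal rate = 1/E(X)
= 1/2.7800
= 0.3597

0.3597


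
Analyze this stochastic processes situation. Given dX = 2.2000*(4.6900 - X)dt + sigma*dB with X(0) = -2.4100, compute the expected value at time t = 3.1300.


E[X(t)] = mu + (X(0) - mu)*exp(-theta*t)
= 4.6900 + (-2.4100 - 4.6900)*exp(-2.2000*3.1300)
= 4.6900 + -7.1000 * 0.0010
= 4.6827

4.6827
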